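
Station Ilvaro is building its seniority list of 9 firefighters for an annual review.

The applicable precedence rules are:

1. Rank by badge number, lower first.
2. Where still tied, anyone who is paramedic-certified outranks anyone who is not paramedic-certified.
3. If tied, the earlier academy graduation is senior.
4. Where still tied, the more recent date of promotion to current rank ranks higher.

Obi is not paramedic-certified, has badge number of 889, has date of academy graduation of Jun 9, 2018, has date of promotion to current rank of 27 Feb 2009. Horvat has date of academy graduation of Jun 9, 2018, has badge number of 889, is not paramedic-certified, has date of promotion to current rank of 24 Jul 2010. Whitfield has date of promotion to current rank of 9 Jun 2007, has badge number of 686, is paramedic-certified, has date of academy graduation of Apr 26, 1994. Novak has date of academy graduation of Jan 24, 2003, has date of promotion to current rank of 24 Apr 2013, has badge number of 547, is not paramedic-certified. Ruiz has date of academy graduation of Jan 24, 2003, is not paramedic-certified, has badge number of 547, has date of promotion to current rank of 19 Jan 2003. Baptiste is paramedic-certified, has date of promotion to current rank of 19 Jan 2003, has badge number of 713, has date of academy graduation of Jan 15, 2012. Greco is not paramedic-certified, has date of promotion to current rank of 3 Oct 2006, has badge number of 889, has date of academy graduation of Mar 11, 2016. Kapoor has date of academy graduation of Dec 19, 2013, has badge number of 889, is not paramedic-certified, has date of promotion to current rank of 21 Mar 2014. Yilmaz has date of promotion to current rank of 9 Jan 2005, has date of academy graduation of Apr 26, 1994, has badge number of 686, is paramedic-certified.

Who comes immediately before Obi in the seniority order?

Horvat

By badge number (lower first): Novak and Ruiz (both 547); then Whitfield and Yilmaz (both 686); then Baptiste (713); then Kapoor, Greco, Horvat and Obi (each 889).
Novak and Ruiz are each not paramedic-certified, so the next rule applies.
Novak and Ruiz both have date of academy graduation Jan 24, 2003, so the next rule applies.
Among Novak and Ruiz, by date of promotion to current rank (later first): Novak (24 Apr 2013) before Ruiz (19 Jan 2003).
Whitfield and Yilmaz are each paramedic-certified, so the next rule applies.
Whitfield and Yilmaz both have date of academy graduation Apr 26, 1994, so the next rule applies.
Among Whitfield and Yilmaz, by date of promotion to current rank (later first): Whitfield (9 Jun 2007) before Yilmaz (9 Jan 2005).
Kapoor, Greco, Horvat and Obi are each not paramedic-certified, so the next rule applies.
Among Kapoor, Greco, Horvat and Obi, by date of academy graduation (earlier first): Kapoor (Dec 19, 2013) before Greco (Mar 11, 2016) before Horvat and Obi (Jun 9, 2018).
Among Horvat and Obi, by date of promotion to current rank (later first): Horvat (24 Jul 2010) before Obi (27 Feb 2009).
Order: Novak, Ruiz, Whitfield, Yilmaz, Baptiste, Kapoor, Greco, Horvat, Obi.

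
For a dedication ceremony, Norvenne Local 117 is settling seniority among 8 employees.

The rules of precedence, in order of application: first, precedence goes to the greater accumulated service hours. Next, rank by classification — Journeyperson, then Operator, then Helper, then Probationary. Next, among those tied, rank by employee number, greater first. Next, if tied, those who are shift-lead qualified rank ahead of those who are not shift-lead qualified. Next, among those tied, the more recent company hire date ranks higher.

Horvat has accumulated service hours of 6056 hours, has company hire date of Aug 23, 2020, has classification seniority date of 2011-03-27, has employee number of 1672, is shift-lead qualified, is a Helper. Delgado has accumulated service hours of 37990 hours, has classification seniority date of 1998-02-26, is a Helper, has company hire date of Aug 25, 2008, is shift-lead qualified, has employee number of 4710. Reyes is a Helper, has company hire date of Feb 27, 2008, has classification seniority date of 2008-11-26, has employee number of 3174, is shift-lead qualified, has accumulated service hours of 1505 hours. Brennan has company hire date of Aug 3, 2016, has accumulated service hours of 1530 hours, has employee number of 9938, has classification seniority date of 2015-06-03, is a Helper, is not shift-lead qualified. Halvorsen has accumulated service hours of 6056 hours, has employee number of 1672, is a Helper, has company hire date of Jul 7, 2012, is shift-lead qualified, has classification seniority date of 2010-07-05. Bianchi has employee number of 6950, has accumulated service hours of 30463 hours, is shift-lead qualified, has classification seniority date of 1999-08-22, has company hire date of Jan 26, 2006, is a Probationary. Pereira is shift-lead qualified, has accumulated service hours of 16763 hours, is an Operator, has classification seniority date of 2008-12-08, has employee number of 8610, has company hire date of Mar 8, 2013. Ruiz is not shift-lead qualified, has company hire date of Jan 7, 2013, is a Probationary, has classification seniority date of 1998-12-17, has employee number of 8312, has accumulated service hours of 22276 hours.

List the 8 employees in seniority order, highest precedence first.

Delgado, Bianchi, Ruiz, Pereira, Horvat, Halvorsen, Brennan, Reyes

By accumulated service hours (higher first): Delgado (37990 hours); then Bianchi (30463 hours); then Ruiz (22276 hours); then Pereira (16763 hours); then Horvat and Halvorsen (both 6056 hours); then Brennan (1530 hours); then Reyes (1505 hours).
Horvat and Halvorsen are each Helper, so the next rule applies.
Horvat and Halvorsen both have employee number 1672, so the next rule applies.
Horvat and Halvorsen are each shift-lead qualified, so the next rule applies.
Among Horvat and Halvorsen, by company hire date (later first): Horvat (Aug 23, 2020) before Halvorsen (Jul 7, 2012).
Full order: Delgado, Bianchi, Ruiz, Pereira, Horvat, Halvorsen, Brennan, Reyes.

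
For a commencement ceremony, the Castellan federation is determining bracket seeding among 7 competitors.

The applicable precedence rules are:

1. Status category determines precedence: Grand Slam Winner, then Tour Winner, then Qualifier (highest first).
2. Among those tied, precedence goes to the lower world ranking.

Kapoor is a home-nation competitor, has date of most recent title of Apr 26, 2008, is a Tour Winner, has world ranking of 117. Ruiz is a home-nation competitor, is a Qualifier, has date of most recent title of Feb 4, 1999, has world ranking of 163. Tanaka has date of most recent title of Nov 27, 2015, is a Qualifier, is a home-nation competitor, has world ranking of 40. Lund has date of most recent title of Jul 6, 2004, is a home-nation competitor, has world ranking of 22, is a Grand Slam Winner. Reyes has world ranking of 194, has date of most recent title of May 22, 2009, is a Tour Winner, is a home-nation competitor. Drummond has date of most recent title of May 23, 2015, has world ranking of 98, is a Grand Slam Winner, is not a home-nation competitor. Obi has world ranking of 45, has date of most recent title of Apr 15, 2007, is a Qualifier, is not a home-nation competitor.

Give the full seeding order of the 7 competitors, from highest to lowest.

By status category: Lund and Drummond (Grand Slam Winner); then Kapoor and Reyes (Tour Winner); then Tanaka, Obi and Ruiz (Qualifier).
Among Lund and Drummond, by world ranking (lower first): Lund (22) before Drummond (98).
Among Kapoor and Reyes, by world ranking (lower first): Kapoor (117) before Reyes (194).
Among Tanaka, Obi and Ruiz, by world ranking (lower first): Tanaka (40) before Obi (45) before Ruiz (163).
Full order: Lund, Drummond, Kapoor, Reyes, Tanaka, Obi, Ruiz.

Lund, Drummond, Kapoor, Reyes, Tanaka, Obi, Ruiz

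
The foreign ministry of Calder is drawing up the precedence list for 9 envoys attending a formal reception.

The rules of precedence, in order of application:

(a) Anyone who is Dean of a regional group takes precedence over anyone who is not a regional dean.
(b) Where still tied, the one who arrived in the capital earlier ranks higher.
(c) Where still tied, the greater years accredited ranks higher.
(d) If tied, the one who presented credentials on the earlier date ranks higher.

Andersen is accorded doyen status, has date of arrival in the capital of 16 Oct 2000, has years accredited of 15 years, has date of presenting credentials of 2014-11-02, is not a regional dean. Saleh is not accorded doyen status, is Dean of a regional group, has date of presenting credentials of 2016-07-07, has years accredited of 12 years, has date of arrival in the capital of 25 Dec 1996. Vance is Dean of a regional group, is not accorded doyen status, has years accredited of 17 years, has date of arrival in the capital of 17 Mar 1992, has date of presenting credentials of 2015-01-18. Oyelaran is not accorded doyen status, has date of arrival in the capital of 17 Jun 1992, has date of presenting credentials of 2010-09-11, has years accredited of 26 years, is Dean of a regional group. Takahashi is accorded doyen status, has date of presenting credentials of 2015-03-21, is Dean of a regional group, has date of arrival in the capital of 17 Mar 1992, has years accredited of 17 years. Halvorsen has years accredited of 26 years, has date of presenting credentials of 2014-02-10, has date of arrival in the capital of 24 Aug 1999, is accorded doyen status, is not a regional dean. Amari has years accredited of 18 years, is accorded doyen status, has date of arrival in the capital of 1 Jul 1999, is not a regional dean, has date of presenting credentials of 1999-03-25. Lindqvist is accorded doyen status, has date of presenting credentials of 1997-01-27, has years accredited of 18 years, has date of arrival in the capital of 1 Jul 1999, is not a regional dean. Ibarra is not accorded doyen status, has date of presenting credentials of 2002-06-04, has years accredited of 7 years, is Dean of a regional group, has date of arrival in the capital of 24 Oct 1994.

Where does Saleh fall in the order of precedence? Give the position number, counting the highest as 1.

5

By the first rule: Vance, Takahashi, Oyelaran, Ibarra and Saleh (each Dean of a regional group); then Lindqvist, Amari, Halvorsen and Andersen (each not a regional dean).
Among Vance, Takahashi, Oyelaran, Ibarra and Saleh, by date of arrival in the capital (earlier first): Vance and Takahashi (17 Mar 1992) before Oyelaran (17 Jun 1992) before Ibarra (24 Oct 1994) before Saleh (25 Dec 1996).
Vance and Takahashi both have years accredited 17 years, so the next rule applies.
Among Vance and Takahashi, by date of presenting credentials (earlier first): Vance (2015-01-18) before Takahashi (2015-03-21).
Among Lindqvist, Amari, Halvorsen and Andersen, by date of arrival in the capital (earlier first): Lindqvist and Amari (1 Jul 1999) before Halvorsen (24 Aug 1999) before Andersen (16 Oct 2000).
Lindqvist and Amari both have years accredited 18 years, so the next rule applies.
Among Lindqvist and Amari, by date of presenting credentials (earlier first): Lindqvist (1997-01-27) before Amari (1999-03-25).
Order: Vance, Takahashi, Oyelaran, Ibarra, Saleh, Lindqvist, Amari, Halvorsen, Andersen. So position 5.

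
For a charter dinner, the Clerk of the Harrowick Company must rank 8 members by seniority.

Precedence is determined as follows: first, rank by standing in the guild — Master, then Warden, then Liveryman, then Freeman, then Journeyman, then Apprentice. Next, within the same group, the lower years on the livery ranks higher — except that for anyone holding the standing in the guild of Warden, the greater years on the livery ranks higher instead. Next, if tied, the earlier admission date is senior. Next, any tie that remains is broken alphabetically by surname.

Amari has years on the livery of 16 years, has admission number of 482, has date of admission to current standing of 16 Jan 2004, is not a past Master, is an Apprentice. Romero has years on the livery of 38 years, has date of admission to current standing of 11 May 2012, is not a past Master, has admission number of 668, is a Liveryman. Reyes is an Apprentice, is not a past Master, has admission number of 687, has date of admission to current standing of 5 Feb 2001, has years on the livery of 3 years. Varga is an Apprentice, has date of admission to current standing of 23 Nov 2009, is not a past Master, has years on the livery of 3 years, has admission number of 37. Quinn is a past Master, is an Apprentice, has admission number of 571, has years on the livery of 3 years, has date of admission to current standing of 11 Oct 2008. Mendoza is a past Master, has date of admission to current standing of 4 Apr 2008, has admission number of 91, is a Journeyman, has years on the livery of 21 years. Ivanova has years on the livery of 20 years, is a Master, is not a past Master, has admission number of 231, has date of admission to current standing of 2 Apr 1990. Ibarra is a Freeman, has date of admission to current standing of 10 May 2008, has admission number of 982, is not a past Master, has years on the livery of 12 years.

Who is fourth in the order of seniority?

Mendoza

By standing in the guild: Ivanova (Master); then Romero (Liveryman); then Ibarra (Freeman); then Mendoza (Journeyman); then Reyes, Quinn, Varga and Amari (Apprentice).
Among Reyes, Quinn, Varga and Amari, by years on the livery (lower first): Reyes, Quinn and Varga (3 years) before Amari (16 years).
Among Reyes, Quinn and Varga, by date of admission to current standing (earlier first): Reyes (5 Feb 2001) before Quinn (11 Oct 2008) before Varga (23 Nov 2009).
Order: Ivanova, Romero, Ibarra, Mendoza, Reyes, Quinn, Varga, Amari.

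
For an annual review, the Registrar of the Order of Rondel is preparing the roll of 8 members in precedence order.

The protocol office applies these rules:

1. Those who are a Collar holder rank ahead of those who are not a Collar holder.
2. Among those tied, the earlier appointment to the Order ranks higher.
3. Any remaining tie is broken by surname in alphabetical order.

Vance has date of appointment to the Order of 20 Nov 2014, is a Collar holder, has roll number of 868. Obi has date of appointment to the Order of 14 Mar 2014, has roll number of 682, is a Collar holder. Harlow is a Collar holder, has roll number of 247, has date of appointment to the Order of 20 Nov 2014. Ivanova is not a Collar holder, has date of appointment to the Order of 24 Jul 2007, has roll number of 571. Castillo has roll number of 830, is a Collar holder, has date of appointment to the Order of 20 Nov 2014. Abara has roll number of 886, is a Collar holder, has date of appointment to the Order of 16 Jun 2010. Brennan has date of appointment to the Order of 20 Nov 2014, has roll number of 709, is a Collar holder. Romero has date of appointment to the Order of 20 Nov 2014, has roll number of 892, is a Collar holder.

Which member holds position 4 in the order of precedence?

By the first rule: Abara, Obi, Brennan, Castillo, Harlow, Romero and Vance (each a Collar holder); then Ivanova (not a Collar holder).
Among Abara, Obi, Brennan, Castillo, Harlow, Romero and Vance, by date of appointment to the Order (earlier first): Abara (16 Jun 2010) before Obi (14 Mar 2014) before Brennan, Castillo, Harlow, Romero and Vance (20 Nov 2014).
Among Brennan, Castillo, Harlow, Romero and Vance, alphabetically by surname: Brennan before Castillo before Harlow before Romero before Vance.
Order: Abara, Obi, Brennan, Castillo, Harlow, Romero, Vance, Ivanova.

Castillo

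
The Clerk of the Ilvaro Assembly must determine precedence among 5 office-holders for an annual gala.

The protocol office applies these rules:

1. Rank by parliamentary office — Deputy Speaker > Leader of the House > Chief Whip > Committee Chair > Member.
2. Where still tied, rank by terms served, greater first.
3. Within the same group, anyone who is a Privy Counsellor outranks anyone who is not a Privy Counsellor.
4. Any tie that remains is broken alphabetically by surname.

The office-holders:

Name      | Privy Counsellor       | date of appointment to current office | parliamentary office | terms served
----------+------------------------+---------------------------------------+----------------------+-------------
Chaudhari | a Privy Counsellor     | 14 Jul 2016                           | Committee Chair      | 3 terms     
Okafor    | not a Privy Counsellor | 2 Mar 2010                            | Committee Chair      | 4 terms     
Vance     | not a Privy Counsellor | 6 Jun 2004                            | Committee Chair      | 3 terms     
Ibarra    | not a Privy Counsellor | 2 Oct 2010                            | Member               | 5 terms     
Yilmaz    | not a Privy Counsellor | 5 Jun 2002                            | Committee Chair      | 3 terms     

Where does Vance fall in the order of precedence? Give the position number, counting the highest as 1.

3

By parliamentary office: Okafor, Chaudhari, Vance and Yilmaz (Committee Chair); then Ibarra (Member).
Among Okafor, Chaudhari, Vance and Yilmaz, by terms served (higher first): Okafor (4 terms) before Chaudhari, Vance and Yilmaz (3 terms).
Among Chaudhari, Vance and Yilmaz, a Privy Counsellor before not a Privy Counsellor: Chaudhari (a Privy Counsellor) before Vance and Yilmaz (not a Privy Counsellor).
Among Vance and Yilmaz, alphabetically by surname: Vance before Yilmaz.
Order: Okafor, Chaudhari, Vance, Yilmaz, Ibarra. So position 3.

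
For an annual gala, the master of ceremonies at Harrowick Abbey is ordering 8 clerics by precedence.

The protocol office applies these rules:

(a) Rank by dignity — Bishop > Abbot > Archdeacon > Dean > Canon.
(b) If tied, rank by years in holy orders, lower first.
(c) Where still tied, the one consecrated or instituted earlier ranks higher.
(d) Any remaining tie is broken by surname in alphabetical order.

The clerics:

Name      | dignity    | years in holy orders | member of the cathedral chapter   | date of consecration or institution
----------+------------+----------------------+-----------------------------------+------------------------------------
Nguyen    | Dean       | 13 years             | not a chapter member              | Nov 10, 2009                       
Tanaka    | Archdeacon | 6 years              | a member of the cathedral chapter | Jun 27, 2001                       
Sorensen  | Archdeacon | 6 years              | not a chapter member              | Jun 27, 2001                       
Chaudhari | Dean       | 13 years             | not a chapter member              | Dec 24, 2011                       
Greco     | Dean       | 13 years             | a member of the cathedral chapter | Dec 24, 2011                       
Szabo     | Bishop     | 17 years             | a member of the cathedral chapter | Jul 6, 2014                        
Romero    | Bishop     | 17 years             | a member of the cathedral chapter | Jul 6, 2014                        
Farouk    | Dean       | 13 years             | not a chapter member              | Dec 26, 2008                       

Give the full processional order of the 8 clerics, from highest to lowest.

Romero, Szabo, Sorensen, Tanaka, Farouk, Nguyen, Chaudhari, Greco

By dignity: Romero and Szabo (Bishop); then Sorensen and Tanaka (Archdeacon); then Farouk, Nguyen, Chaudhari and Greco (Dean).
Romero and Szabo both have years in holy orders 17 years, so the next rule applies.
Romero and Szabo both have date of consecration or institution Jul 6, 2014, so the next rule applies.
Among Romero and Szabo, alphabetically by surname: Romero before Szabo.
Sorensen and Tanaka both have years in holy orders 6 years, so the next rule applies.
Sorensen and Tanaka both have date of consecration or institution Jun 27, 2001, so the next rule applies.
Among Sorensen and Tanaka, alphabetically by surname: Sorensen before Tanaka.
Farouk, Nguyen, Chaudhari and Greco all have years in holy orders 13 years, so the next rule applies.
Among Farouk, Nguyen, Chaudhari and Greco, by date of consecration or institution (earlier first): Farouk (Dec 26, 2008) before Nguyen (Nov 10, 2009) before Chaudhari and Greco (Dec 24, 2011).
Among Chaudhari and Greco, alphabetically by surname: Chaudhari before Greco.
Full order: Romero, Szabo, Sorensen, Tanaka, Farouk, Nguyen, Chaudhari, Greco.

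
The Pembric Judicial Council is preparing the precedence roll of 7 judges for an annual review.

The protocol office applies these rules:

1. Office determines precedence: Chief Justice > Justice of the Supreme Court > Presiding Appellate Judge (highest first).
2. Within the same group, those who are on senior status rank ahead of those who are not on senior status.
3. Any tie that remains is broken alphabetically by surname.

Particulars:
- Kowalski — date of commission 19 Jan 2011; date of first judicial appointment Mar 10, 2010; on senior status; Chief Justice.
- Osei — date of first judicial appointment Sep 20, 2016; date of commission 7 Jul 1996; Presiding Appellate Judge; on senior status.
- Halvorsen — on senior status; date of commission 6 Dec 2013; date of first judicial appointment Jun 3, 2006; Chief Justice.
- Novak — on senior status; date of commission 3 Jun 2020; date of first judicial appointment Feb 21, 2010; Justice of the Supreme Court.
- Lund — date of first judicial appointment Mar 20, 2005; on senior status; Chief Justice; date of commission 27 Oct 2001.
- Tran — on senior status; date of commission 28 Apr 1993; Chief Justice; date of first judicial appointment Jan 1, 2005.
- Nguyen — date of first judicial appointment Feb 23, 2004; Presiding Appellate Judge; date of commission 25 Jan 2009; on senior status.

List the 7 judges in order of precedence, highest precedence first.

By office: Halvorsen, Kowalski, Lund and Tran (Chief Justice); then Novak (Justice of the Supreme Court); then Nguyen and Osei (Presiding Appellate Judge).
Halvorsen, Kowalski, Lund and Tran are each on senior status, so the next rule applies.
Among Halvorsen, Kowalski, Lund and Tran, alphabetically by surname: Halvorsen before Kowalski before Lund before Tran.
Nguyen and Osei are each on senior status, so the next rule applies.
Among Nguyen and Osei, alphabetically by surname: Nguyen before Osei.
Full order: Halvorsen, Kowalski, Lund, Tran, Novak, Nguyen, Osei.

Halvorsen, Kowalski, Lund, Tran, Novak, Nguyen, Osei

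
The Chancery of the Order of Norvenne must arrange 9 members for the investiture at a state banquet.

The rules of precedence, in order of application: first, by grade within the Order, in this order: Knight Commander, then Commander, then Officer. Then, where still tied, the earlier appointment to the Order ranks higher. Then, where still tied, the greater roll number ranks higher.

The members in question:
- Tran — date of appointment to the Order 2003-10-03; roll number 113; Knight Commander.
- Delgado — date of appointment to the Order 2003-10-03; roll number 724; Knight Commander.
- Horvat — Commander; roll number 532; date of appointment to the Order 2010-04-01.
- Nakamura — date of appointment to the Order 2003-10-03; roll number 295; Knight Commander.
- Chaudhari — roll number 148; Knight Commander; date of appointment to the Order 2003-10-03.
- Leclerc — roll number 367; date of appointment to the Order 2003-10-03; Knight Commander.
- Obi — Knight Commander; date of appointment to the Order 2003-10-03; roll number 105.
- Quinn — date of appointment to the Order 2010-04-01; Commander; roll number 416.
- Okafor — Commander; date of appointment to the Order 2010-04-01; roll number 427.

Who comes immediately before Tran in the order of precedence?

By grade within the Order: Delgado, Leclerc, Nakamura, Chaudhari, Tran and Obi (Knight Commander); then Horvat, Okafor and Quinn (Commander).
Delgado, Leclerc, Nakamura, Chaudhari, Tran and Obi all have date of appointment to the Order 2003-10-03, so the next rule applies.
Among Delgado, Leclerc, Nakamura, Chaudhari, Tran and Obi, by roll number (higher first): Delgado (724) before Leclerc (367) before Nakamura (295) before Chaudhari (148) before Tran (113) before Obi (105).
Horvat, Okafor and Quinn all have date of appointment to the Order 2010-04-01, so the next rule applies.
Among Horvat, Okafor and Quinn, by roll number (higher first): Horvat (532) before Okafor (427) before Quinn (416).
Order: Delgado, Leclerc, Nakamura, Chaudhari, Tran, Obi, Horvat, Okafor, Quinn.

Chaudhari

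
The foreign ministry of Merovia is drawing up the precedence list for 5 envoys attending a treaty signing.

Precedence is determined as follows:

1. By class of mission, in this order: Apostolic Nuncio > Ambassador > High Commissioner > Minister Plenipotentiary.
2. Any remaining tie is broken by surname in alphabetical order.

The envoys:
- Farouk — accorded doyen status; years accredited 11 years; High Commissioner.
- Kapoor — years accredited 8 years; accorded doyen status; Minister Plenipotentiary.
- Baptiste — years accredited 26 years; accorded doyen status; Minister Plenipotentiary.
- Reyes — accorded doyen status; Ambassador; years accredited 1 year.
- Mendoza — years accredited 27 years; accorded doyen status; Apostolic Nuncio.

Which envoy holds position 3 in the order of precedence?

Farouk

By class of mission: Mendoza (Apostolic Nuncio); then Reyes (Ambassador); then Farouk (High Commissioner); then Baptiste and Kapoor (Minister Plenipotentiary).
Among Baptiste and Kapoor, alphabetically by surname: Baptiste before Kapoor.
Order: Mendoza, Reyes, Farouk, Baptiste, Kapoor.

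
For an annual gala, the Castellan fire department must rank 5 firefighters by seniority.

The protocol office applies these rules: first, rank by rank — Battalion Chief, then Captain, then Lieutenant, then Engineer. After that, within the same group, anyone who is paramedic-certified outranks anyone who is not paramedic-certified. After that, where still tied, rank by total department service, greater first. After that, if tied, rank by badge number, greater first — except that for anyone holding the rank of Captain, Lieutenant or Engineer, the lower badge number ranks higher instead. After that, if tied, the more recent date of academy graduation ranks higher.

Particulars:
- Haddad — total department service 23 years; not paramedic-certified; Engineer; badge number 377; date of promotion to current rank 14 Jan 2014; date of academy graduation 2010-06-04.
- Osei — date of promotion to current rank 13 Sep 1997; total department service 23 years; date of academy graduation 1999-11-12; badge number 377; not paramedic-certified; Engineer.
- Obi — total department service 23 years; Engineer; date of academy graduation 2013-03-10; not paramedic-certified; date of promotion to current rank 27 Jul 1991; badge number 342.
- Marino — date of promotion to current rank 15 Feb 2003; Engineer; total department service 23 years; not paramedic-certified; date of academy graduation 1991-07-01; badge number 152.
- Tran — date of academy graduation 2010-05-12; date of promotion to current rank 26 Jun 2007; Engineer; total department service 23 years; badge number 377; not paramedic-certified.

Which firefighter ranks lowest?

Osei

By rank: Marino, Obi, Haddad, Tran and Osei (Engineer).
Marino, Obi, Haddad, Tran and Osei are each not paramedic-certified, so the next rule applies.
Marino, Obi, Haddad, Tran and Osei all have total department service 23 years, so the next rule applies.
Among Marino, Obi, Haddad, Tran and Osei, by badge number (lower first) (reversed rule for this group): Marino (152) before Obi (342) before Haddad, Tran and Osei (377).
Among Haddad, Tran and Osei, by date of academy graduation (later first): Haddad (2010-06-04) before Tran (2010-05-12) before Osei (1999-11-12).
Order: Marino, Obi, Haddad, Tran, Osei.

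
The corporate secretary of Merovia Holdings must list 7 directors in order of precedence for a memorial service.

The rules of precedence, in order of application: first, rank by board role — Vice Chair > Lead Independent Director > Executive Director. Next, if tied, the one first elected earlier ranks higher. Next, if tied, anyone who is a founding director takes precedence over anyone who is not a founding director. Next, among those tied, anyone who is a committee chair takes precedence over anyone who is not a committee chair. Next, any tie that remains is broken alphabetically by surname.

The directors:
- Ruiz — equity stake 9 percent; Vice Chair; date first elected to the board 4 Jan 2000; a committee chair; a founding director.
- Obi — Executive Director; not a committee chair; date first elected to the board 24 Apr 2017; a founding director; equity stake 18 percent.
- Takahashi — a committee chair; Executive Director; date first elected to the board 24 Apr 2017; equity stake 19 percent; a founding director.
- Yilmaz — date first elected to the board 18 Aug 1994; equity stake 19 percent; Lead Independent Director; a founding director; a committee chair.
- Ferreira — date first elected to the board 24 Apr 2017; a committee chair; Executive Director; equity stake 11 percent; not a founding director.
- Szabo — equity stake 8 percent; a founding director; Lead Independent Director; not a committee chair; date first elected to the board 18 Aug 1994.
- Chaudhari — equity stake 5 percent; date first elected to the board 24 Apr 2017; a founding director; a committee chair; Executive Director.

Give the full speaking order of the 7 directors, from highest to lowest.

Ruiz, Yilmaz, Szabo, Chaudhari, Takahashi, Obi, Ferreira

By board role: Ruiz (Vice Chair); then Yilmaz and Szabo (Lead Independent Director); then Chaudhari, Takahashi, Obi and Ferreira (Executive Director).
Yilmaz and Szabo both have date first elected to the board 18 Aug 1994, so the next rule applies.
Yilmaz and Szabo are each a founding director, so the next rule applies.
Among Yilmaz and Szabo, a committee chair before not a committee chair: Yilmaz (a committee chair) before Szabo (not a committee chair).
Chaudhari, Takahashi, Obi and Ferreira all have date first elected to the board 24 Apr 2017, so the next rule applies.
Among Chaudhari, Takahashi, Obi and Ferreira, a founding director before not a founding director: Chaudhari, Takahashi and Obi (a founding director) before Ferreira (not a founding director).
Among Chaudhari, Takahashi and Obi, a committee chair before not a committee chair: Chaudhari and Takahashi (a committee chair) before Obi (not a committee chair).
Among Chaudhari and Takahashi, alphabetically by surname: Chaudhari before Takahashi.
Full order: Ruiz, Yilmaz, Szabo, Chaudhari, Takahashi, Obi, Ferreira.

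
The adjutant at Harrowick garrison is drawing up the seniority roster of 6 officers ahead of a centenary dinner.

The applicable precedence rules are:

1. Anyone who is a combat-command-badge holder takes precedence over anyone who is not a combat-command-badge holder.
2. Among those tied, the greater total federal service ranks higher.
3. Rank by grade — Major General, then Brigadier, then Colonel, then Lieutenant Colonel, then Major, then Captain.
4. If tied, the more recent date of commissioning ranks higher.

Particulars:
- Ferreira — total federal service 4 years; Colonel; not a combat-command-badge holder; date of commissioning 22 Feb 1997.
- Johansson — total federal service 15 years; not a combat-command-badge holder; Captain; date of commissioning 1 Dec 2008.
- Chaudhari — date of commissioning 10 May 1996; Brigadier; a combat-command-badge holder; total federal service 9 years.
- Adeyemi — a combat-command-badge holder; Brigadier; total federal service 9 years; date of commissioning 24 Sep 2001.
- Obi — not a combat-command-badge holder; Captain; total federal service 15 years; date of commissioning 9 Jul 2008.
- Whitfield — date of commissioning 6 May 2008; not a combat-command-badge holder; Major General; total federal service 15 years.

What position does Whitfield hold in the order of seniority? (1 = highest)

By the first rule: Adeyemi and Chaudhari (both a combat-command-badge holder); then Whitfield, Johansson, Obi and Ferreira (each not a combat-command-badge holder).
Adeyemi and Chaudhari both have total federal service 9 years, so the next rule applies.
Adeyemi and Chaudhari are each Brigadier, so the next rule applies.
Among Adeyemi and Chaudhari, by date of commissioning (later first): Adeyemi (24 Sep 2001) before Chaudhari (10 May 1996).
Among Whitfield, Johansson, Obi and Ferreira, by total federal service (higher first): Whitfield, Johansson and Obi (15 years) before Ferreira (4 years).
Among Whitfield, Johansson and Obi, by grade: Whitfield (Major General) before Johansson and Obi (Captain).
Among Johansson and Obi, by date of commissioning (later first): Johansson (1 Dec 2008) before Obi (9 Jul 2008).
Order: Adeyemi, Chaudhari, Whitfield, Johansson, Obi, Ferreira. So position 3.

3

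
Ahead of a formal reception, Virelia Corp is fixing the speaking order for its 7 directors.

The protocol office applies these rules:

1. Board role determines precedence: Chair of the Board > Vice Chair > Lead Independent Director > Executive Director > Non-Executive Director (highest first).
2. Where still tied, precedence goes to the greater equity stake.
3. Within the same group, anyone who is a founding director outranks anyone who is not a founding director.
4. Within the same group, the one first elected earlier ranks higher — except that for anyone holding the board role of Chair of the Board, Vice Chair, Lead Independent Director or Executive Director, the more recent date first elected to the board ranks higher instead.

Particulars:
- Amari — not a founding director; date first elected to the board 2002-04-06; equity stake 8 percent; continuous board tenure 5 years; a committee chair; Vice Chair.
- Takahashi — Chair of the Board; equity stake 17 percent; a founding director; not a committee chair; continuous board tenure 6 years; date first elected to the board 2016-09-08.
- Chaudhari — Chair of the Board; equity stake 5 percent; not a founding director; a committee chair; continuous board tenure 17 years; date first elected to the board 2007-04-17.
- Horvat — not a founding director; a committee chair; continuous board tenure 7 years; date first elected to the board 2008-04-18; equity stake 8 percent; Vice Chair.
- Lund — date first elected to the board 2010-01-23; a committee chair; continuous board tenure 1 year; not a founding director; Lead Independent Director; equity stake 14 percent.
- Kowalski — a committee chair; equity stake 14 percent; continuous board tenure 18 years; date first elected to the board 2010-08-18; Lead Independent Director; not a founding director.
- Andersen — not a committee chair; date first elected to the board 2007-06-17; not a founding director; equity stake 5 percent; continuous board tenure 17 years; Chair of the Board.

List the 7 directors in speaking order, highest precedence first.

Takahashi, Andersen, Chaudhari, Horvat, Amari, Kowalski, Lund

By board role: Takahashi, Andersen and Chaudhari (Chair of the Board); then Horvat and Amari (Vice Chair); then Kowalski and Lund (Lead Independent Director).
Among Takahashi, Andersen and Chaudhari, by equity stake (higher first): Takahashi (17 percent) before Andersen and Chaudhari (5 percent).
Andersen and Chaudhari are each not a founding director, so the next rule applies.
Among Andersen and Chaudhari, by date first elected to the board (later first) (reversed rule for this group): Andersen (2007-06-17) before Chaudhari (2007-04-17).
Horvat and Amari both have equity stake 8 percent, so the next rule applies.
Horvat and Amari are each not a founding director, so the next rule applies.
Among Horvat and Amari, by date first elected to the board (later first) (reversed rule for this group): Horvat (2008-04-18) before Amari (2002-04-06).
Kowalski and Lund both have equity stake 14 percent, so the next rule applies.
Kowalski and Lund are each not a founding director, so the next rule applies.
Among Kowalski and Lund, by date first elected to the board (later first) (reversed rule for this group): Kowalski (2010-08-18) before Lund (2010-01-23).
Full order: Takahashi, Andersen, Chaudhari, Horvat, Amari, Kowalski, Lund.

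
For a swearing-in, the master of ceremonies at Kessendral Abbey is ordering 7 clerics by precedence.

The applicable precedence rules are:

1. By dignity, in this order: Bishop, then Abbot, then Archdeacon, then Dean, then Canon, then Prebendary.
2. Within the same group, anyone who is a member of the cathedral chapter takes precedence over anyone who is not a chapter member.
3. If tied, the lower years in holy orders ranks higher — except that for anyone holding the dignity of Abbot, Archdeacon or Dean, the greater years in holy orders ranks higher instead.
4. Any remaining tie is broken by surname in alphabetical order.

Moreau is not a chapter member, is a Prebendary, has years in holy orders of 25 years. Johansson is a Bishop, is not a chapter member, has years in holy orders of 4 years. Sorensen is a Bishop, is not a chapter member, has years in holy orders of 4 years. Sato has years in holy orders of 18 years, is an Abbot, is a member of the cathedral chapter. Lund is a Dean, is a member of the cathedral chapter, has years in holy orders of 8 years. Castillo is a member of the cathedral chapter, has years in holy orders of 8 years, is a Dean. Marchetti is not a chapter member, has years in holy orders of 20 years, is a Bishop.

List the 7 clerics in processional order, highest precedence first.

By dignity: Johansson, Sorensen and Marchetti (Bishop); then Sato (Abbot); then Castillo and Lund (Dean); then Moreau (Prebendary).
Johansson, Sorensen and Marchetti are each not a chapter member, so the next rule applies.
Among Johansson, Sorensen and Marchetti, by years in holy orders (lower first): Johansson and Sorensen (4 years) before Marchetti (20 years).
Among Johansson and Sorensen, alphabetically by surname: Johansson before Sorensen.
Castillo and Lund are each a member of the cathedral chapter, so the next rule applies.
Castillo and Lund both have years in holy orders 8 years, so the next rule applies.
Among Castillo and Lund, alphabetically by surname: Castillo before Lund.
Full order: Johansson, Sorensen, Marchetti, Sato, Castillo, Lund, Moreau.

Johansson, Sorensen, Marchetti, Sato, Castillo, Lund, Moreau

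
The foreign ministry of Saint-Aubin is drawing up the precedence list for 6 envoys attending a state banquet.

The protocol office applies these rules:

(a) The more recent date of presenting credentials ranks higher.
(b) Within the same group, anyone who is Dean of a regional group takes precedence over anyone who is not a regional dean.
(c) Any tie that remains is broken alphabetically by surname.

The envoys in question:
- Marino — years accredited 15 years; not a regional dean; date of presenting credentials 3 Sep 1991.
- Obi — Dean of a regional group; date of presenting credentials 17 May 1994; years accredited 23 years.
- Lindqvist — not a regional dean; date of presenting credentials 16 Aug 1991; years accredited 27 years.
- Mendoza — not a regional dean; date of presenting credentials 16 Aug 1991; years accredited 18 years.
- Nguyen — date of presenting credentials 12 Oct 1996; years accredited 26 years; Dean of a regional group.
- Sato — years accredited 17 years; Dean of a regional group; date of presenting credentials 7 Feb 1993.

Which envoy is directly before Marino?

Sato

By date of presenting credentials (later first): Nguyen (12 Oct 1996); then Obi (17 May 1994); then Sato (7 Feb 1993); then Marino (3 Sep 1991); then Lindqvist and Mendoza (both 16 Aug 1991).
Lindqvist and Mendoza are each not a regional dean, so the next rule applies.
Among Lindqvist and Mendoza, alphabetically by surname: Lindqvist before Mendoza.
Order: Nguyen, Obi, Sato, Marino, Lindqvist, Mendoza.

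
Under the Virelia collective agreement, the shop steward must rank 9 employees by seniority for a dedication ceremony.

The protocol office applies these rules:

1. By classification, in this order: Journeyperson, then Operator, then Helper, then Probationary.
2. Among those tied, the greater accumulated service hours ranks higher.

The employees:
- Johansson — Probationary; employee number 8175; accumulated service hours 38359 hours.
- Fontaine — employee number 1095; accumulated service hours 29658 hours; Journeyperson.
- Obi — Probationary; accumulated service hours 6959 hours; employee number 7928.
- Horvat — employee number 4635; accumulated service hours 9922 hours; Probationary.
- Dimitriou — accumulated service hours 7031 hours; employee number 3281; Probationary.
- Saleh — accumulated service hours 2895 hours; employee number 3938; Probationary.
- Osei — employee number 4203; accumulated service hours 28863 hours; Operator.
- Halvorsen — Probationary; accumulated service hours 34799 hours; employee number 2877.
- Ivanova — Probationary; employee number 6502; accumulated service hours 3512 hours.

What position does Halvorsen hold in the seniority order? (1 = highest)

4

By classification: Fontaine (Journeyperson); then Osei (Operator); then Johansson, Halvorsen, Horvat, Dimitriou, Obi, Ivanova and Saleh (Probationary).
Among Johansson, Halvorsen, Horvat, Dimitriou, Obi, Ivanova and Saleh, by accumulated service hours (higher first): Johansson (38359 hours) before Halvorsen (34799 hours) before Horvat (9922 hours) before Dimitriou (7031 hours) before Obi (6959 hours) before Ivanova (3512 hours) before Saleh (2895 hours).
Order: Fontaine, Osei, Johansson, Halvorsen, Horvat, Dimitriou, Obi, Ivanova, Saleh. So position 4.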